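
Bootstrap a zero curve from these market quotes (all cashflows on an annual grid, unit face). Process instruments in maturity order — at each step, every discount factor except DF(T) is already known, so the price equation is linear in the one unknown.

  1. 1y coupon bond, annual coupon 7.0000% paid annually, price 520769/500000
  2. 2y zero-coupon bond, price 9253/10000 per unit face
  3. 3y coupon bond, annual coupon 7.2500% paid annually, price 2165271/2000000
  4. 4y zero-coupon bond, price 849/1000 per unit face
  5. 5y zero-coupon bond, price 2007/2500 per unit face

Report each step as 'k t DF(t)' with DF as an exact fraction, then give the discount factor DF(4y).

1 1 4867/5000
2 2 9253/10000
3 3 8811/10000
4 4 849/1000
5 5 2007/2500
DF(4y) = 849/1000 ≈ 0.849000

step 1 [1y] bond c/1=7/100: DF=(520769/500000 − 7/100·(0))/(1+7/100) = 4867/5000 ≈ 0.973400
step 2 [2y] zero: DF = P = 9253/10000 ≈ 0.925300
step 3 [3y] bond c/1=29/400: DF=(2165271/2000000 − 29/400·(0.973400+0.925300))/(1+29/400) = 8811/10000 ≈ 0.881100
step 4 [4y] zero: DF = P = 849/1000 ≈ 0.849000
step 5 [5y] zero: DF = P = 2007/2500 ≈ 0.802800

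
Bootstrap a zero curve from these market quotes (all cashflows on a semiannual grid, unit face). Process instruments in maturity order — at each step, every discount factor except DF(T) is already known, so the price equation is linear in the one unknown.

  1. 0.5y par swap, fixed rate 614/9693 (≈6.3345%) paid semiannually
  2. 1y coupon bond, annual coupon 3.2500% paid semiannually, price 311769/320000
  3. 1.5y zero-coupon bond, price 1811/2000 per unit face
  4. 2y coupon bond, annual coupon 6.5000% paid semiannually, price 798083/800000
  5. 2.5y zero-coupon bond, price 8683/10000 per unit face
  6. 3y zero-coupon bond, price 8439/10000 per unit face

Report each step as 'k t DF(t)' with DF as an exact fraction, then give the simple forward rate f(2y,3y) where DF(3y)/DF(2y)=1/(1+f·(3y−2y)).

step 1 [0.5y] swap r/2=307/9693: DF=(1 − 307/9693·(0))/(1+307/9693) = 9693/10000 ≈ 0.969300
step 2 [1y] bond c/2=13/800: DF=(311769/320000 − 13/800·(0.969300))/(1+13/800) = 1179/1250 ≈ 0.943200
step 3 [1.5y] zero: DF = P = 1811/2000 ≈ 0.905500
step 4 [2y] bond c/2=13/400: DF=(798083/800000 − 13/400·(0.969300+0.943200+0.905500))/(1+13/400) = 351/400 ≈ 0.877500
step 5 [2.5y] zero: DF = P = 8683/10000 ≈ 0.868300
step 6 [3y] zero: DF = P = 8439/10000 ≈ 0.843900

1 1/2 9693/10000
2 1 1179/1250
3 3/2 1811/2000
4 2 351/400
5 5/2 8683/10000
6 3 8439/10000
f(2y,3y) = ((351/400)/(8439/10000) − 1)/(1) = 112/2813 ≈ 3.9815%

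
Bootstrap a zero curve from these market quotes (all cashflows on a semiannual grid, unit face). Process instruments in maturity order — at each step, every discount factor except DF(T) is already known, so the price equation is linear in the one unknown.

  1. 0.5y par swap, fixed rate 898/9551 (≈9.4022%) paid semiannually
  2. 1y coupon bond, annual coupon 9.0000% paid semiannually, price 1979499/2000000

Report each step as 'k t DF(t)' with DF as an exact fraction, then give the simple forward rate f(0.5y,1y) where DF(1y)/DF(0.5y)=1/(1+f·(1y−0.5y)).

step 1 [0.5y] swap r/2=449/9551: DF=(1 − 449/9551·(0))/(1+449/9551) = 9551/10000 ≈ 0.955100
step 2 [1y] bond c/2=9/200: DF=(1979499/2000000 − 9/200·(0.955100))/(1+9/200) = 453/500 ≈ 0.906000

1 1/2 9551/10000
2 1 453/500
f(0.5y,1y) = ((9551/10000)/(453/500) − 1)/(1/2) = 491/4530 ≈ 10.8389%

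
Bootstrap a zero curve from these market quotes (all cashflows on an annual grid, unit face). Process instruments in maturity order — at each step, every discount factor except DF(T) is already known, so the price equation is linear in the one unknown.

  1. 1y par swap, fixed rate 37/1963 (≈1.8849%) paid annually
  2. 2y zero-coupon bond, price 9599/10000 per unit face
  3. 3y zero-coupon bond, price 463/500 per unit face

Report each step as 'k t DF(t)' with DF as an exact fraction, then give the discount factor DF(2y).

step 1 [1y] swap r/1=37/1963: DF=(1 − 37/1963·(0))/(1+37/1963) = 1963/2000 ≈ 0.981500
step 2 [2y] zero: DF = P = 9599/10000 ≈ 0.959900
step 3 [3y] zero: DF = P = 463/500 ≈ 0.926000

1 1 1963/2000
2 2 9599/10000
3 3 463/500
DF(2y) = 9599/10000 ≈ 0.959900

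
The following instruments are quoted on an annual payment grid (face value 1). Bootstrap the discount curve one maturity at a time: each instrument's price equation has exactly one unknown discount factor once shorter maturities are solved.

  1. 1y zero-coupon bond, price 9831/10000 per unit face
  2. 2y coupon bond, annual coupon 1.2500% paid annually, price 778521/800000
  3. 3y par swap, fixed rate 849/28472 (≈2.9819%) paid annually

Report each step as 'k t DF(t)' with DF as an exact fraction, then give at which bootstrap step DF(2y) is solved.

step 1 [1y] zero: DF = P = 9831/10000 ≈ 0.983100
step 2 [2y] bond c/1=1/80: DF=(778521/800000 − 1/80·(0.983100))/(1+1/80) = 949/1000 ≈ 0.949000
step 3 [3y] swap r/1=849/28472: DF=(1 − 849/28472·(0.983100+0.949000))/(1+849/28472) = 9151/10000 ≈ 0.915100

1 1 9831/10000
2 2 949/1000
3 3 9151/10000
DF(2y) is solved at step 2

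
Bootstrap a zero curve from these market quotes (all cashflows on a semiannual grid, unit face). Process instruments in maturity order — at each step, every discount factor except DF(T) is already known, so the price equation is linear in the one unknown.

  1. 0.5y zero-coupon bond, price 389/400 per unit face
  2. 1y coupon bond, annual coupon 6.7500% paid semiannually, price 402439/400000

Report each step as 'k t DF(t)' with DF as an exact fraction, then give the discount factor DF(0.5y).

step 1 [0.5y] zero: DF = P = 389/400 ≈ 0.972500
step 2 [1y] bond c/2=27/800: DF=(402439/400000 − 27/800·(0.972500))/(1+27/800) = 1883/2000 ≈ 0.941500

1 1/2 389/400
2 1 1883/2000
DF(0.5y) = 389/400 ≈ 0.972500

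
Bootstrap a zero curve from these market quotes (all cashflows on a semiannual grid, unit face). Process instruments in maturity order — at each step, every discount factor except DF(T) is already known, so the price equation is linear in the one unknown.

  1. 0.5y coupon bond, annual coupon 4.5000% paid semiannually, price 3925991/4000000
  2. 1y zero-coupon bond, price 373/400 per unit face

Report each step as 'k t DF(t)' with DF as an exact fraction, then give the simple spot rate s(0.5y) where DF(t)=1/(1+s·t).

step 1 [0.5y] bond c/2=9/400: DF=(3925991/4000000 − 9/400·(0))/(1+9/400) = 9599/10000 ≈ 0.959900
step 2 [1y] zero: DF = P = 373/400 ≈ 0.932500

1 1/2 9599/10000
2 1 373/400
s(0.5y) = (1/(9599/10000) − 1)/(1/2) = 802/9599 ≈ 8.3550%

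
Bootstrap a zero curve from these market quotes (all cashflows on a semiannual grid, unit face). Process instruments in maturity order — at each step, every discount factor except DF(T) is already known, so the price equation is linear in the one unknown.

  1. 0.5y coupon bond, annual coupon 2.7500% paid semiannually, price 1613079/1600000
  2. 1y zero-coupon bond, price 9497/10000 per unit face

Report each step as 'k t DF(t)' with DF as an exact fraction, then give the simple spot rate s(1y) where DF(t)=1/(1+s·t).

step 1 [0.5y] bond c/2=11/800: DF=(1613079/1600000 − 11/800·(0))/(1+11/800) = 1989/2000 ≈ 0.994500
step 2 [1y] zero: DF = P = 9497/10000 ≈ 0.949700

1 1/2 1989/2000
2 1 9497/10000
s(1y) = (1/(9497/10000) − 1)/(1) = 503/9497 ≈ 5.2964%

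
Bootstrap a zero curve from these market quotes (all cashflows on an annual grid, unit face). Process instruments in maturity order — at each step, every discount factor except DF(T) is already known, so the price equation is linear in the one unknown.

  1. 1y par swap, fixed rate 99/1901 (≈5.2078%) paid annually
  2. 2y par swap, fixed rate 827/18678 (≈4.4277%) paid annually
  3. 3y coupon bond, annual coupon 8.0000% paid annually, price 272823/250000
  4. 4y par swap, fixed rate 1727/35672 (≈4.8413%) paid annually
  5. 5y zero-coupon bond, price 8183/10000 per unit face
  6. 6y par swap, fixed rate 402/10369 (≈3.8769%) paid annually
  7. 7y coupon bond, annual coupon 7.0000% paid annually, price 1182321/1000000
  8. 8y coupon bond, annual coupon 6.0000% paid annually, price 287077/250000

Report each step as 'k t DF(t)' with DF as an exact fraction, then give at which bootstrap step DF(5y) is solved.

1 1 1901/2000
2 2 9173/10000
3 3 8721/10000
4 4 8273/10000
5 5 8183/10000
6 6 799/1000
7 7 3829/5000
8 8 1493/2000
DF(5y) is solved at step 5

step 1 [1y] swap r/1=99/1901: DF=(1 − 99/1901·(0))/(1+99/1901) = 1901/2000 ≈ 0.950500
step 2 [2y] swap r/1=827/18678: DF=(1 − 827/18678·(0.950500))/(1+827/18678) = 9173/10000 ≈ 0.917300
step 3 [3y] bond c/1=2/25: DF=(272823/250000 − 2/25·(0.950500+0.917300))/(1+2/25) = 8721/10000 ≈ 0.872100
step 4 [4y] swap r/1=1727/35672: DF=(1 − 1727/35672·(0.950500+0.917300+0.872100))/(1+1727/35672) = 8273/10000 ≈ 0.827300
step 5 [5y] zero: DF = P = 8183/10000 ≈ 0.818300
step 6 [6y] swap r/1=402/10369: DF=(1 − 402/10369·(0.950500+0.917300+0.872100+0.827300+0.818300))/(1+402/10369) = 799/1000 ≈ 0.799000
step 7 [7y] bond c/1=7/100: DF=(1182321/1000000 − 7/100·(0.950500+0.917300+0.872100+0.827300+0.818300+0.799000))/(1+7/100) = 3829/5000 ≈ 0.765800
step 8 [8y] bond c/1=3/50: DF=(287077/250000 − 3/50·(0.950500+0.917300+0.872100+0.827300+0.818300+0.799000+0.765800))/(1+3/50) = 1493/2000 ≈ 0.746500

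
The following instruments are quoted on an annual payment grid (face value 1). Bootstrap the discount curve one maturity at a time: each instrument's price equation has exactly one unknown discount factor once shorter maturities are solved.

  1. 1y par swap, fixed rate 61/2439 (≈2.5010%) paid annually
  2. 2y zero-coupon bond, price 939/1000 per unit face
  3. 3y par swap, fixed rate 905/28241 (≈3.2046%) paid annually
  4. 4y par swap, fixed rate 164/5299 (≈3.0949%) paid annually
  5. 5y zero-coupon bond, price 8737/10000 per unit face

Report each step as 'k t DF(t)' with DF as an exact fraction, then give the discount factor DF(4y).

1 1 2439/2500
2 2 939/1000
3 3 1819/2000
4 4 2213/2500
5 5 8737/10000
DF(4y) = 2213/2500 ≈ 0.885200

step 1 [1y] swap r/1=61/2439: DF=(1 − 61/2439·(0))/(1+61/2439) = 2439/2500 ≈ 0.975600
step 2 [2y] zero: DF = P = 939/1000 ≈ 0.939000
step 3 [3y] swap r/1=905/28241: DF=(1 − 905/28241·(0.975600+0.939000))/(1+905/28241) = 1819/2000 ≈ 0.909500
step 4 [4y] swap r/1=164/5299: DF=(1 − 164/5299·(0.975600+0.939000+0.909500))/(1+164/5299) = 2213/2500 ≈ 0.885200
step 5 [5y] zero: DF = P = 8737/10000 ≈ 0.873700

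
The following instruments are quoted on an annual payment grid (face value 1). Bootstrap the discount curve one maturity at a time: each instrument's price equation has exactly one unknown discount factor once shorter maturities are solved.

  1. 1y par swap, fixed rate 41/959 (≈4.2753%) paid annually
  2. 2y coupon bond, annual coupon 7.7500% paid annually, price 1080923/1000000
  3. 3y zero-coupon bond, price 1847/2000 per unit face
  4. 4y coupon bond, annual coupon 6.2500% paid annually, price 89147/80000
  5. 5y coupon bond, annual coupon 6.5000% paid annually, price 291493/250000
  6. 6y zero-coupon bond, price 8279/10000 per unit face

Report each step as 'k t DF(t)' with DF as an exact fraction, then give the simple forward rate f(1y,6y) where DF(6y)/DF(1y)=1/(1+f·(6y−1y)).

1 1 959/1000
2 2 4671/5000
3 3 1847/2000
4 4 8831/10000
5 5 869/1000
6 6 8279/10000
f(1y,6y) = ((959/1000)/(8279/10000) − 1)/(5) = 1311/41395 ≈ 3.1670%

step 1 [1y] swap r/1=41/959: DF=(1 − 41/959·(0))/(1+41/959) = 959/1000 ≈ 0.959000
step 2 [2y] bond c/1=31/400: DF=(1080923/1000000 − 31/400·(0.959000))/(1+31/400) = 4671/5000 ≈ 0.934200
step 3 [3y] zero: DF = P = 1847/2000 ≈ 0.923500
step 4 [4y] bond c/1=1/16: DF=(89147/80000 − 1/16·(0.959000+0.934200+0.923500))/(1+1/16) = 8831/10000 ≈ 0.883100
step 5 [5y] bond c/1=13/200: DF=(291493/250000 − 13/200·(0.959000+0.934200+0.923500+0.883100))/(1+13/200) = 869/1000 ≈ 0.869000
step 6 [6y] zero: DF = P = 8279/10000 ≈ 0.827900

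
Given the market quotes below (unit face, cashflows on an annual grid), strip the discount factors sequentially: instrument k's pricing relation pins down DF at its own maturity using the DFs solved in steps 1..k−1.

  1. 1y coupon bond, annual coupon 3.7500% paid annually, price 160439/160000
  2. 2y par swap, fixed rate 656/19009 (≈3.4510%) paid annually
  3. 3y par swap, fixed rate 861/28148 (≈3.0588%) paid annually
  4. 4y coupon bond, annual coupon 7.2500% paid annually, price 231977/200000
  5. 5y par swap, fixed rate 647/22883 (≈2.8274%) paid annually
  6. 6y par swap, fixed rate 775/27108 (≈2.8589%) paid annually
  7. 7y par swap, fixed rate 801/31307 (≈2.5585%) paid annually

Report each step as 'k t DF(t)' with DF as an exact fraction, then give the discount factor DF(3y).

1 1 1933/2000
2 2 584/625
3 3 9139/10000
4 4 557/625
5 5 4353/5000
6 6 169/200
7 7 4199/5000
DF(3y) = 9139/10000 ≈ 0.913900

step 1 [1y] bond c/1=3/80: DF=(160439/160000 − 3/80·(0))/(1+3/80) = 1933/2000 ≈ 0.966500
step 2 [2y] swap r/1=656/19009: DF=(1 − 656/19009·(0.966500))/(1+656/19009) = 584/625 ≈ 0.934400
step 3 [3y] swap r/1=861/28148: DF=(1 − 861/28148·(0.966500+0.934400))/(1+861/28148) = 9139/10000 ≈ 0.913900
step 4 [4y] bond c/1=29/400: DF=(231977/200000 − 29/400·(0.966500+0.934400+0.913900))/(1+29/400) = 557/625 ≈ 0.891200
step 5 [5y] swap r/1=647/22883: DF=(1 − 647/22883·(0.966500+0.934400+0.913900+0.891200))/(1+647/22883) = 4353/5000 ≈ 0.870600
step 6 [6y] swap r/1=775/27108: DF=(1 − 775/27108·(0.966500+0.934400+0.913900+0.891200+0.870600))/(1+775/27108) = 169/200 ≈ 0.845000
step 7 [7y] swap r/1=801/31307: DF=(1 − 801/31307·(0.966500+0.934400+0.913900+0.891200+0.870600+0.845000))/(1+801/31307) = 4199/5000 ≈ 0.839800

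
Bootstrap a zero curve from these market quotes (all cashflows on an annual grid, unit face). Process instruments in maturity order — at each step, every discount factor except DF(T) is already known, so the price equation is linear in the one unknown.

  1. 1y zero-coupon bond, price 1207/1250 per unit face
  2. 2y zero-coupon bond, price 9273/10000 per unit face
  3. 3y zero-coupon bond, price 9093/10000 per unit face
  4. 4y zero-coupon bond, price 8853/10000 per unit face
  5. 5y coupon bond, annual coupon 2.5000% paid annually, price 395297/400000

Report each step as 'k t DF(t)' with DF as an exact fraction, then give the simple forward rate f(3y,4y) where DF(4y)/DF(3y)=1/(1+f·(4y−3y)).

step 1 [1y] zero: DF = P = 1207/1250 ≈ 0.965600
step 2 [2y] zero: DF = P = 9273/10000 ≈ 0.927300
step 3 [3y] zero: DF = P = 9093/10000 ≈ 0.909300
step 4 [4y] zero: DF = P = 8853/10000 ≈ 0.885300
step 5 [5y] bond c/1=1/40: DF=(395297/400000 − 1/40·(0.965600+0.927300+0.909300+0.885300))/(1+1/40) = 4371/5000 ≈ 0.874200

1 1 1207/1250
2 2 9273/10000
3 3 9093/10000
4 4 8853/10000
5 5 4371/5000
f(3y,4y) = ((9093/10000)/(8853/10000) − 1)/(1) = 80/2951 ≈ 2.7109%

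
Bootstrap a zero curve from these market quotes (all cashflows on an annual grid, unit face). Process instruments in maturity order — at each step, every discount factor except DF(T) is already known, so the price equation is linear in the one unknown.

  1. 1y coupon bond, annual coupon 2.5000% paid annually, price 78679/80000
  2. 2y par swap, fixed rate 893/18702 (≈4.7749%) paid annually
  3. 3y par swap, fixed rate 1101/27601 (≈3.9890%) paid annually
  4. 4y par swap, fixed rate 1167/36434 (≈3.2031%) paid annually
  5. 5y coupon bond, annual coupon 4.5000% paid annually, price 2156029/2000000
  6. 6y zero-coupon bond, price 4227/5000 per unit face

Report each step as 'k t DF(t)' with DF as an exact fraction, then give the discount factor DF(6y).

1 1 1919/2000
2 2 9107/10000
3 3 8899/10000
4 4 8833/10000
5 5 8747/10000
6 6 4227/5000
DF(6y) = 4227/5000 ≈ 0.845400

step 1 [1y] bond c/1=1/40: DF=(78679/80000 − 1/40·(0))/(1+1/40) = 1919/2000 ≈ 0.959500
step 2 [2y] swap r/1=893/18702: DF=(1 − 893/18702·(0.959500))/(1+893/18702) = 9107/10000 ≈ 0.910700
step 3 [3y] swap r/1=1101/27601: DF=(1 − 1101/27601·(0.959500+0.910700))/(1+1101/27601) = 8899/10000 ≈ 0.889900
step 4 [4y] swap r/1=1167/36434: DF=(1 − 1167/36434·(0.959500+0.910700+0.889900))/(1+1167/36434) = 8833/10000 ≈ 0.883300
step 5 [5y] bond c/1=9/200: DF=(2156029/2000000 − 9/200·(0.959500+0.910700+0.889900+0.883300))/(1+9/200) = 8747/10000 ≈ 0.874700
step 6 [6y] zero: DF = P = 4227/5000 ≈ 0.845400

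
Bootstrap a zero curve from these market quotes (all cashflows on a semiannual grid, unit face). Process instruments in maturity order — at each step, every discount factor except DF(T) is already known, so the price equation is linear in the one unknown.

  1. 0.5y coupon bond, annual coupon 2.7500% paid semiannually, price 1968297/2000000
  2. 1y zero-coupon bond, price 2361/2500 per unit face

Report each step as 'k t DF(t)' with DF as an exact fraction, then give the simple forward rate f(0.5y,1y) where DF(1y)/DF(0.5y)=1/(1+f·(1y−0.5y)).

step 1 [0.5y] bond c/2=11/800: DF=(1968297/2000000 − 11/800·(0))/(1+11/800) = 2427/2500 ≈ 0.970800
step 2 [1y] zero: DF = P = 2361/2500 ≈ 0.944400

1 1/2 2427/2500
2 1 2361/2500
f(0.5y,1y) = ((2427/2500)/(2361/2500) − 1)/(1/2) = 44/787 ≈ 5.5909%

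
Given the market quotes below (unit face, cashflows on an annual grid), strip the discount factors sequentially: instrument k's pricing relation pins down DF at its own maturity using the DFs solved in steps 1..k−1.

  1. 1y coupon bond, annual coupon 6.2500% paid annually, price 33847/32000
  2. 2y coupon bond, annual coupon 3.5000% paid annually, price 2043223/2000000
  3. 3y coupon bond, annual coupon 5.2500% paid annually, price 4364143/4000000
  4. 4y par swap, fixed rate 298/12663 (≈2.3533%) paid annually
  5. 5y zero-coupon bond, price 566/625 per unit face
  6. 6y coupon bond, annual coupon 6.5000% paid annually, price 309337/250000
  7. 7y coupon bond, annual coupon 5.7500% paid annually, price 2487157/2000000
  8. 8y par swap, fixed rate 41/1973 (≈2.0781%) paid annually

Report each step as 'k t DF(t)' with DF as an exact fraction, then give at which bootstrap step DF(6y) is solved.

1 1 1991/2000
2 2 4767/5000
3 3 4697/5000
4 4 4553/5000
5 5 566/625
6 6 8747/10000
7 7 4363/5000
8 8 8483/10000
DF(6y) is solved at step 6

step 1 [1y] bond c/1=1/16: DF=(33847/32000 − 1/16·(0))/(1+1/16) = 1991/2000 ≈ 0.995500
step 2 [2y] bond c/1=7/200: DF=(2043223/2000000 − 7/200·(0.995500))/(1+7/200) = 4767/5000 ≈ 0.953400
step 3 [3y] bond c/1=21/400: DF=(4364143/4000000 − 21/400·(0.995500+0.953400))/(1+21/400) = 4697/5000 ≈ 0.939400
step 4 [4y] swap r/1=298/12663: DF=(1 − 298/12663·(0.995500+0.953400+0.939400))/(1+298/12663) = 4553/5000 ≈ 0.910600
step 5 [5y] zero: DF = P = 566/625 ≈ 0.905600
step 6 [6y] bond c/1=13/200: DF=(309337/250000 − 13/200·(0.995500+0.953400+0.939400+0.910600+0.905600))/(1+13/200) = 8747/10000 ≈ 0.874700
step 7 [7y] bond c/1=23/400: DF=(2487157/2000000 − 23/400·(0.995500+0.953400+0.939400+0.910600+0.905600+0.874700))/(1+23/400) = 4363/5000 ≈ 0.872600
step 8 [8y] swap r/1=41/1973: DF=(1 − 41/1973·(0.995500+0.953400+0.939400+0.910600+0.905600+0.874700+0.872600))/(1+41/1973) = 8483/10000 ≈ 0.848300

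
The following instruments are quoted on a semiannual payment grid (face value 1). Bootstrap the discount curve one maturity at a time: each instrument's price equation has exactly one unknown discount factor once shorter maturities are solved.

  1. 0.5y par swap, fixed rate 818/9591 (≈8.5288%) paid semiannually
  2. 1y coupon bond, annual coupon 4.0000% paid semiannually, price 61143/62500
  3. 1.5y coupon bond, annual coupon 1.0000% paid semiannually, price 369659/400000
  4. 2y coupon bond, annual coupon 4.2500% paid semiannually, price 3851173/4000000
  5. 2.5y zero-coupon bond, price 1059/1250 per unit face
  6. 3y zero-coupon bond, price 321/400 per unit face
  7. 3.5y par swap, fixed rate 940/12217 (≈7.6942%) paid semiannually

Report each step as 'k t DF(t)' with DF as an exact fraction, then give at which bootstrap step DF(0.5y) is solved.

1 1/2 9591/10000
2 1 9403/10000
3 3/2 9101/10000
4 2 8843/10000
5 5/2 1059/1250
6 3 321/400
7 7/2 153/200
DF(0.5y) is solved at step 1

step 1 [0.5y] swap r/2=409/9591: DF=(1 − 409/9591·(0))/(1+409/9591) = 9591/10000 ≈ 0.959100
step 2 [1y] bond c/2=1/50: DF=(61143/62500 − 1/50·(0.959100))/(1+1/50) = 9403/10000 ≈ 0.940300
step 3 [1.5y] bond c/2=1/200: DF=(369659/400000 − 1/200·(0.959100+0.940300))/(1+1/200) = 9101/10000 ≈ 0.910100
step 4 [2y] bond c/2=17/800: DF=(3851173/4000000 − 17/800·(0.959100+0.940300+0.910100))/(1+17/800) = 8843/10000 ≈ 0.884300
step 5 [2.5y] zero: DF = P = 1059/1250 ≈ 0.847200
step 6 [3y] zero: DF = P = 321/400 ≈ 0.802500
step 7 [3.5y] swap r/2=470/12217: DF=(1 − 470/12217·(0.959100+0.940300+0.910100+0.884300+0.847200+0.802500))/(1+470/12217) = 153/200 ≈ 0.765000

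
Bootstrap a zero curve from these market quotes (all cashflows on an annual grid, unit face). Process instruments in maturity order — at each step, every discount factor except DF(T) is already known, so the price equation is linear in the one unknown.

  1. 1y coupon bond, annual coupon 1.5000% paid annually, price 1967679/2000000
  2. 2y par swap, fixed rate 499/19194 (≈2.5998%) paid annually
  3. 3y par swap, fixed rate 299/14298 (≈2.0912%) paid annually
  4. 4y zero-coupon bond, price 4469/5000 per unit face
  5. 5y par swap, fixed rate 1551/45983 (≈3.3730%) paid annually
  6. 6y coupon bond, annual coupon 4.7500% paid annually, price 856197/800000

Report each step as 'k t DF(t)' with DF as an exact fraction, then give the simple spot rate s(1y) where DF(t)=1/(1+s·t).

step 1 [1y] bond c/1=3/200: DF=(1967679/2000000 − 3/200·(0))/(1+3/200) = 9693/10000 ≈ 0.969300
step 2 [2y] swap r/1=499/19194: DF=(1 − 499/19194·(0.969300))/(1+499/19194) = 9501/10000 ≈ 0.950100
step 3 [3y] swap r/1=299/14298: DF=(1 − 299/14298·(0.969300+0.950100))/(1+299/14298) = 4701/5000 ≈ 0.940200
step 4 [4y] zero: DF = P = 4469/5000 ≈ 0.893800
step 5 [5y] swap r/1=1551/45983: DF=(1 − 1551/45983·(0.969300+0.950100+0.940200+0.893800))/(1+1551/45983) = 8449/10000 ≈ 0.844900
step 6 [6y] bond c/1=19/400: DF=(856197/800000 − 19/400·(0.969300+0.950100+0.940200+0.893800+0.844900))/(1+19/400) = 2033/2500 ≈ 0.813200

1 1 9693/10000
2 2 9501/10000
3 3 4701/5000
4 4 4469/5000
5 5 8449/10000
6 6 2033/2500
s(1y) = (1/(9693/10000) − 1)/(1) = 307/9693 ≈ 3.1672%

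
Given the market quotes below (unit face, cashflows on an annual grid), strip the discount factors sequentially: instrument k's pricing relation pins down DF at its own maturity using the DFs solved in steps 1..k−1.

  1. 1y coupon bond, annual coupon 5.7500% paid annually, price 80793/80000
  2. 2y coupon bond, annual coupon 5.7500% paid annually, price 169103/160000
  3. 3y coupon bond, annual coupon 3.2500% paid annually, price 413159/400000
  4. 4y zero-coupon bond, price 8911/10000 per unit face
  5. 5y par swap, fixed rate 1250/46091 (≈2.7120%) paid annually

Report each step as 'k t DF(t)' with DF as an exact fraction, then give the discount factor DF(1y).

step 1 [1y] bond c/1=23/400: DF=(80793/80000 − 23/400·(0))/(1+23/400) = 191/200 ≈ 0.955000
step 2 [2y] bond c/1=23/400: DF=(169103/160000 − 23/400·(0.955000))/(1+23/400) = 379/400 ≈ 0.947500
step 3 [3y] bond c/1=13/400: DF=(413159/400000 − 13/400·(0.955000+0.947500))/(1+13/400) = 1881/2000 ≈ 0.940500
step 4 [4y] zero: DF = P = 8911/10000 ≈ 0.891100
step 5 [5y] swap r/1=1250/46091: DF=(1 − 1250/46091·(0.955000+0.947500+0.940500+0.891100))/(1+1250/46091) = 7/8 ≈ 0.875000

1 1 191/200
2 2 379/400
3 3 1881/2000
4 4 8911/10000
5 5 7/8
DF(1y) = 191/200 ≈ 0.955000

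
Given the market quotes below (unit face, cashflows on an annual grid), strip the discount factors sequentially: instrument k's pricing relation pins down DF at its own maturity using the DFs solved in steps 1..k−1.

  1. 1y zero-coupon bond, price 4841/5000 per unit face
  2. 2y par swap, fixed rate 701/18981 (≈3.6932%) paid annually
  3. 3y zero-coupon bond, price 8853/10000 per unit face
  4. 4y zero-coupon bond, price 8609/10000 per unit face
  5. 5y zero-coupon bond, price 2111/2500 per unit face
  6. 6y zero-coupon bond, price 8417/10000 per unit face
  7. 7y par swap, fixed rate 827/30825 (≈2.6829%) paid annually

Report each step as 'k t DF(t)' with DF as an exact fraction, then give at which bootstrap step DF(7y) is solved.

1 1 4841/5000
2 2 9299/10000
3 3 8853/10000
4 4 8609/10000
5 5 2111/2500
6 6 8417/10000
7 7 4173/5000
DF(7y) is solved at step 7

step 1 [1y] zero: DF = P = 4841/5000 ≈ 0.968200
step 2 [2y] swap r/1=701/18981: DF=(1 − 701/18981·(0.968200))/(1+701/18981) = 9299/10000 ≈ 0.929900
step 3 [3y] zero: DF = P = 8853/10000 ≈ 0.885300
step 4 [4y] zero: DF = P = 8609/10000 ≈ 0.860900
step 5 [5y] zero: DF = P = 2111/2500 ≈ 0.844400
step 6 [6y] zero: DF = P = 8417/10000 ≈ 0.841700
step 7 [7y] swap r/1=827/30825: DF=(1 − 827/30825·(0.968200+0.929900+0.885300+0.860900+0.844400+0.841700))/(1+827/30825) = 4173/5000 ≈ 0.834600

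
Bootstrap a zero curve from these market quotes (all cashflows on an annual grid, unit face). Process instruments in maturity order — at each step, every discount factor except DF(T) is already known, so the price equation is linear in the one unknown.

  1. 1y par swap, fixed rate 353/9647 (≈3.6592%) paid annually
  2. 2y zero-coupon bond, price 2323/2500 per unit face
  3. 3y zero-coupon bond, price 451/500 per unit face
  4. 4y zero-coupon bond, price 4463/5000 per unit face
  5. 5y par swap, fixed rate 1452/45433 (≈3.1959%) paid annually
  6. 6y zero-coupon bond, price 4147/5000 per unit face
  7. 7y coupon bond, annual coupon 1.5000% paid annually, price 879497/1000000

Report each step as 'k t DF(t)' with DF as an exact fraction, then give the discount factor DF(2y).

1 1 9647/10000
2 2 2323/2500
3 3 451/500
4 4 4463/5000
5 5 2137/2500
6 6 4147/5000
7 7 7871/10000
DF(2y) = 2323/2500 ≈ 0.929200

step 1 [1y] swap r/1=353/9647: DF=(1 − 353/9647·(0))/(1+353/9647) = 9647/10000 ≈ 0.964700
step 2 [2y] zero: DF = P = 2323/2500 ≈ 0.929200
step 3 [3y] zero: DF = P = 451/500 ≈ 0.902000
step 4 [4y] zero: DF = P = 4463/5000 ≈ 0.892600
step 5 [5y] swap r/1=1452/45433: DF=(1 − 1452/45433·(0.964700+0.929200+0.902000+0.892600))/(1+1452/45433) = 2137/2500 ≈ 0.854800
step 6 [6y] zero: DF = P = 4147/5000 ≈ 0.829400
step 7 [7y] bond c/1=3/200: DF=(879497/1000000 − 3/200·(0.964700+0.929200+0.902000+0.892600+0.854800+0.829400))/(1+3/200) = 7871/10000 ≈ 0.787100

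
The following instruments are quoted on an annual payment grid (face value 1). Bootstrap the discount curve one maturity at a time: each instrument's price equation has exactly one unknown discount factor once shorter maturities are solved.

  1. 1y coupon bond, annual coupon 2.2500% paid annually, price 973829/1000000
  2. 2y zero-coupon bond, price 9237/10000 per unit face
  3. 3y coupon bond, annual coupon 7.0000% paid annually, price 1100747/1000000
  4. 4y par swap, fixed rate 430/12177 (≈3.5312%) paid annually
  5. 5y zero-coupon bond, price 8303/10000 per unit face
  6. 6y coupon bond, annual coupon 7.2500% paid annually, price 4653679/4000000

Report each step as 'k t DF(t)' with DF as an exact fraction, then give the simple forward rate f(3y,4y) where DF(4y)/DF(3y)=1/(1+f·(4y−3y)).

1 1 2381/2500
2 2 9237/10000
3 3 453/500
4 4 871/1000
5 5 8303/10000
6 6 7817/10000
f(3y,4y) = ((453/500)/(871/1000) − 1)/(1) = 35/871 ≈ 4.0184%

step 1 [1y] bond c/1=9/400: DF=(973829/1000000 − 9/400·(0))/(1+9/400) = 2381/2500 ≈ 0.952400
step 2 [2y] zero: DF = P = 9237/10000 ≈ 0.923700
step 3 [3y] bond c/1=7/100: DF=(1100747/1000000 − 7/100·(0.952400+0.923700))/(1+7/100) = 453/500 ≈ 0.906000
step 4 [4y] swap r/1=430/12177: DF=(1 − 430/12177·(0.952400+0.923700+0.906000))/(1+430/12177) = 871/1000 ≈ 0.871000
step 5 [5y] zero: DF = P = 8303/10000 ≈ 0.830300
step 6 [6y] bond c/1=29/400: DF=(4653679/4000000 − 29/400·(0.952400+0.923700+0.906000+0.871000+0.830300))/(1+29/400) = 7817/10000 ≈ 0.781700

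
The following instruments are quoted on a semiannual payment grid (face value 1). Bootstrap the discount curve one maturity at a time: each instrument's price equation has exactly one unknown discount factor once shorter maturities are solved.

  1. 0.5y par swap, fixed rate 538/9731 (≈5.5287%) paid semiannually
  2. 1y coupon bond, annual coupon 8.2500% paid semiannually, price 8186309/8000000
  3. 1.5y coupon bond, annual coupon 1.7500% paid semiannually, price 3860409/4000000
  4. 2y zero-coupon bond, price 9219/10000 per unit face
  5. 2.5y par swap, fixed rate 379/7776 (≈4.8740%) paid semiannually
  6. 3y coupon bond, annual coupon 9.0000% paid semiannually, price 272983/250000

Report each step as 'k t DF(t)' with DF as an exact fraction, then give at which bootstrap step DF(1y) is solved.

1 1/2 9731/10000
2 1 4721/5000
3 3/2 9401/10000
4 2 9219/10000
5 5/2 8863/10000
6 3 211/250
DF(1y) is solved at step 2

step 1 [0.5y] swap r/2=269/9731: DF=(1 − 269/9731·(0))/(1+269/9731) = 9731/10000 ≈ 0.973100
step 2 [1y] bond c/2=33/800: DF=(8186309/8000000 − 33/800·(0.973100))/(1+33/800) = 4721/5000 ≈ 0.944200
step 3 [1.5y] bond c/2=7/800: DF=(3860409/4000000 − 7/800·(0.973100+0.944200))/(1+7/800) = 9401/10000 ≈ 0.940100
step 4 [2y] zero: DF = P = 9219/10000 ≈ 0.921900
step 5 [2.5y] swap r/2=379/15552: DF=(1 − 379/15552·(0.973100+0.944200+0.940100+0.921900))/(1+379/15552) = 8863/10000 ≈ 0.886300
step 6 [3y] bond c/2=9/200: DF=(272983/250000 − 9/200·(0.973100+0.944200+0.940100+0.921900+0.886300))/(1+9/200) = 211/250 ≈ 0.844000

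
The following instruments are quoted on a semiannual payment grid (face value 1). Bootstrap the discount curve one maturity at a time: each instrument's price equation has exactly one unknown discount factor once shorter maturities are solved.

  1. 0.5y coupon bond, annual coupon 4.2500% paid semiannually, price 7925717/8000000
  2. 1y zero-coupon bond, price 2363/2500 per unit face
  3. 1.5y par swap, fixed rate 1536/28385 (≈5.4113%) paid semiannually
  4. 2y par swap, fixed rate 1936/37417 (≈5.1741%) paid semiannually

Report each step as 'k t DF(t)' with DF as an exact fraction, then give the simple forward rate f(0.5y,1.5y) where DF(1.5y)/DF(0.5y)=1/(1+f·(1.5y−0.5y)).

step 1 [0.5y] bond c/2=17/800: DF=(7925717/8000000 − 17/800·(0))/(1+17/800) = 9701/10000 ≈ 0.970100
step 2 [1y] zero: DF = P = 2363/2500 ≈ 0.945200
step 3 [1.5y] swap r/2=768/28385: DF=(1 − 768/28385·(0.970100+0.945200))/(1+768/28385) = 577/625 ≈ 0.923200
step 4 [2y] swap r/2=968/37417: DF=(1 − 968/37417·(0.970100+0.945200+0.923200))/(1+968/37417) = 1129/1250 ≈ 0.903200

1 1/2 9701/10000
2 1 2363/2500
3 3/2 577/625
4 2 1129/1250
f(0.5y,1.5y) = ((9701/10000)/(577/625) − 1)/(1) = 469/9232 ≈ 5.0802%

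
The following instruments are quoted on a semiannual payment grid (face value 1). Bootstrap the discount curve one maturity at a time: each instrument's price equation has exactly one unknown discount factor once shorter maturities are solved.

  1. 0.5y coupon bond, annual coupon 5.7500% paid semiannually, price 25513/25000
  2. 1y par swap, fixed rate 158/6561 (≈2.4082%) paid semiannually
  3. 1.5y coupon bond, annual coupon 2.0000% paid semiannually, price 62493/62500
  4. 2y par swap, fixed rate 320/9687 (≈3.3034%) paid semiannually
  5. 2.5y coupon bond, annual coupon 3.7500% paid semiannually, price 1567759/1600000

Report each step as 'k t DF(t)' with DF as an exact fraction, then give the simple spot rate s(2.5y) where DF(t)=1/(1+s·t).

step 1 [0.5y] bond c/2=23/800: DF=(25513/25000 − 23/800·(0))/(1+23/800) = 124/125 ≈ 0.992000
step 2 [1y] swap r/2=79/6561: DF=(1 − 79/6561·(0.992000))/(1+79/6561) = 9763/10000 ≈ 0.976300
step 3 [1.5y] bond c/2=1/100: DF=(62493/62500 − 1/100·(0.992000+0.976300))/(1+1/100) = 1941/2000 ≈ 0.970500
step 4 [2y] swap r/2=160/9687: DF=(1 − 160/9687·(0.992000+0.976300+0.970500))/(1+160/9687) = 117/125 ≈ 0.936000
step 5 [2.5y] bond c/2=3/160: DF=(1567759/1600000 − 3/160·(0.992000+0.976300+0.970500+0.936000))/(1+3/160) = 1781/2000 ≈ 0.890500

1 1/2 124/125
2 1 9763/10000
3 3/2 1941/2000
4 2 117/125
5 5/2 1781/2000
s(2.5y) = (1/(1781/2000) − 1)/(5/2) = 438/8905 ≈ 4.9186%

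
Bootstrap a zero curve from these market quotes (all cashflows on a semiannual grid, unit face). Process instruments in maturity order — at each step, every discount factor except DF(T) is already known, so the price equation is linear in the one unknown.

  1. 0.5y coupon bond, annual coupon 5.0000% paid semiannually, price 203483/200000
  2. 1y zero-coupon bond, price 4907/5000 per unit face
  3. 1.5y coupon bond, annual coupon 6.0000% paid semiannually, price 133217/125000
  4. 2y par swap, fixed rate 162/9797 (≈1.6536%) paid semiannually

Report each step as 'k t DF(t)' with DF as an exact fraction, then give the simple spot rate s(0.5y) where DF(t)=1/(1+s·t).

step 1 [0.5y] bond c/2=1/40: DF=(203483/200000 − 1/40·(0))/(1+1/40) = 4963/5000 ≈ 0.992600
step 2 [1y] zero: DF = P = 4907/5000 ≈ 0.981400
step 3 [1.5y] bond c/2=3/100: DF=(133217/125000 − 3/100·(0.992600+0.981400))/(1+3/100) = 2443/2500 ≈ 0.977200
step 4 [2y] swap r/2=81/9797: DF=(1 − 81/9797·(0.992600+0.981400+0.977200))/(1+81/9797) = 2419/2500 ≈ 0.967600

1 1/2 4963/5000
2 1 4907/5000
3 3/2 2443/2500
4 2 2419/2500
s(0.5y) = (1/(4963/5000) − 1)/(1/2) = 74/4963 ≈ 1.4910%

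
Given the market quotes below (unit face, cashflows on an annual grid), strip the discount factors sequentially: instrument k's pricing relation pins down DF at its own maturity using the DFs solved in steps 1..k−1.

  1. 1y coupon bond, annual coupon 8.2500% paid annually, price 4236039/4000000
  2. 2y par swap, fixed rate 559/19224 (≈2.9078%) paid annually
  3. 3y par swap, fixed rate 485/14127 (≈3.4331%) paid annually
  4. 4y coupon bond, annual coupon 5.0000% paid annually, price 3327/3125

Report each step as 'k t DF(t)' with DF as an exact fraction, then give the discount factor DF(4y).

step 1 [1y] bond c/1=33/400: DF=(4236039/4000000 − 33/400·(0))/(1+33/400) = 9783/10000 ≈ 0.978300
step 2 [2y] swap r/1=559/19224: DF=(1 − 559/19224·(0.978300))/(1+559/19224) = 9441/10000 ≈ 0.944100
step 3 [3y] swap r/1=485/14127: DF=(1 − 485/14127·(0.978300+0.944100))/(1+485/14127) = 903/1000 ≈ 0.903000
step 4 [4y] bond c/1=1/20: DF=(3327/3125 − 1/20·(0.978300+0.944100+0.903000))/(1+1/20) = 4397/5000 ≈ 0.879400

1 1 9783/10000
2 2 9441/10000
3 3 903/1000
4 4 4397/5000
DF(4y) = 4397/5000 ≈ 0.879400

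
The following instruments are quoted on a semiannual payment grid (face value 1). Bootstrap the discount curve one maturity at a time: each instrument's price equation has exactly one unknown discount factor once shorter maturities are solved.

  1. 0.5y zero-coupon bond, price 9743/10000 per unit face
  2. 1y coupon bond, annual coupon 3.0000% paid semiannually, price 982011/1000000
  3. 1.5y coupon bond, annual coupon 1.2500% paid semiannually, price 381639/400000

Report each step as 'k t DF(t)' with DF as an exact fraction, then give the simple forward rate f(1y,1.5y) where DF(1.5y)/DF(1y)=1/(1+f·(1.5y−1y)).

1 1/2 9743/10000
2 1 9531/10000
3 3/2 4681/5000
f(1y,1.5y) = ((9531/10000)/(4681/5000) − 1)/(1/2) = 169/4681 ≈ 3.6103%

step 1 [0.5y] zero: DF = P = 9743/10000 ≈ 0.974300
step 2 [1y] bond c/2=3/200: DF=(982011/1000000 − 3/200·(0.974300))/(1+3/200) = 9531/10000 ≈ 0.953100
step 3 [1.5y] bond c/2=1/160: DF=(381639/400000 − 1/160·(0.974300+0.953100))/(1+1/160) = 4681/5000 ≈ 0.936200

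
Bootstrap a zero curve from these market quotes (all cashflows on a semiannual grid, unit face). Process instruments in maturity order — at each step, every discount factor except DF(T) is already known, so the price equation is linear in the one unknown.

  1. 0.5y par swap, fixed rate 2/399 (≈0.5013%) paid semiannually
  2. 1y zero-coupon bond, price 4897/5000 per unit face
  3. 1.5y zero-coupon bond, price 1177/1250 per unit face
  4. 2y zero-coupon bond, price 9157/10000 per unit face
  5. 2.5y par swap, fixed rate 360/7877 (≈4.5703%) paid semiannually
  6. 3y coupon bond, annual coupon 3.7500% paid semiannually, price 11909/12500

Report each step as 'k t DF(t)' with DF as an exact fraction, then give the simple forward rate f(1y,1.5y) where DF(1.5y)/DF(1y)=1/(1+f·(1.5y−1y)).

step 1 [0.5y] swap r/2=1/399: DF=(1 − 1/399·(0))/(1+1/399) = 399/400 ≈ 0.997500
step 2 [1y] zero: DF = P = 4897/5000 ≈ 0.979400
step 3 [1.5y] zero: DF = P = 1177/1250 ≈ 0.941600
step 4 [2y] zero: DF = P = 9157/10000 ≈ 0.915700
step 5 [2.5y] swap r/2=180/7877: DF=(1 − 180/7877·(0.997500+0.979400+0.941600+0.915700))/(1+180/7877) = 223/250 ≈ 0.892000
step 6 [3y] bond c/2=3/160: DF=(11909/12500 − 3/160·(0.997500+0.979400+0.941600+0.915700+0.892000))/(1+3/160) = 4241/5000 ≈ 0.848200

1 1/2 399/400
2 1 4897/5000
3 3/2 1177/1250
4 2 9157/10000
5 5/2 223/250
6 3 4241/5000
f(1y,1.5y) = ((4897/5000)/(1177/1250) − 1)/(1/2) = 189/2354 ≈ 8.0289%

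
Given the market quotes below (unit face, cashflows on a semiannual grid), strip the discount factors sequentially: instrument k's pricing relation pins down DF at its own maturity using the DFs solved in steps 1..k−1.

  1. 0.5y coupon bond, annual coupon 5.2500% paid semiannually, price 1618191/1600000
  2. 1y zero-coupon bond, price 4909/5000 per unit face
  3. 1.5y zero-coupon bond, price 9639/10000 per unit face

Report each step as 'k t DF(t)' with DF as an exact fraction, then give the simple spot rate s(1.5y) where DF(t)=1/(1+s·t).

step 1 [0.5y] bond c/2=21/800: DF=(1618191/1600000 − 21/800·(0))/(1+21/800) = 1971/2000 ≈ 0.985500
step 2 [1y] zero: DF = P = 4909/5000 ≈ 0.981800
step 3 [1.5y] zero: DF = P = 9639/10000 ≈ 0.963900

1 1/2 1971/2000
2 1 4909/5000
3 3/2 9639/10000
s(1.5y) = (1/(9639/10000) − 1)/(3/2) = 722/28917 ≈ 2.4968%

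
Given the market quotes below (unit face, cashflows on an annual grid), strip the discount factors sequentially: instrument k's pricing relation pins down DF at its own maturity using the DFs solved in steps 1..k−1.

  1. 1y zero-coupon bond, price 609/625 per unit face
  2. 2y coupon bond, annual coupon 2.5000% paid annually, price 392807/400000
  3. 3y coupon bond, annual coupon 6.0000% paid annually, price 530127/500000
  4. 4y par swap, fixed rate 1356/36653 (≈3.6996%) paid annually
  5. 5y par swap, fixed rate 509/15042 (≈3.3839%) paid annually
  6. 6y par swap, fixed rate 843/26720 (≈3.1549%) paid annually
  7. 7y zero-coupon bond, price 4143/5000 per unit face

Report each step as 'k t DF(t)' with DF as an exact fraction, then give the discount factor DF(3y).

step 1 [1y] zero: DF = P = 609/625 ≈ 0.974400
step 2 [2y] bond c/1=1/40: DF=(392807/400000 − 1/40·(0.974400))/(1+1/40) = 9343/10000 ≈ 0.934300
step 3 [3y] bond c/1=3/50: DF=(530127/500000 − 3/50·(0.974400+0.934300))/(1+3/50) = 4461/5000 ≈ 0.892200
step 4 [4y] swap r/1=1356/36653: DF=(1 − 1356/36653·(0.974400+0.934300+0.892200))/(1+1356/36653) = 2161/2500 ≈ 0.864400
step 5 [5y] swap r/1=509/15042: DF=(1 − 509/15042·(0.974400+0.934300+0.892200+0.864400))/(1+509/15042) = 8473/10000 ≈ 0.847300
step 6 [6y] swap r/1=843/26720: DF=(1 − 843/26720·(0.974400+0.934300+0.892200+0.864400+0.847300))/(1+843/26720) = 4157/5000 ≈ 0.831400
step 7 [7y] zero: DF = P = 4143/5000 ≈ 0.828600

1 1 609/625
2 2 9343/10000
3 3 4461/5000
4 4 2161/2500
5 5 8473/10000
6 6 4157/5000
7 7 4143/5000
DF(3y) = 4461/5000 ≈ 0.892200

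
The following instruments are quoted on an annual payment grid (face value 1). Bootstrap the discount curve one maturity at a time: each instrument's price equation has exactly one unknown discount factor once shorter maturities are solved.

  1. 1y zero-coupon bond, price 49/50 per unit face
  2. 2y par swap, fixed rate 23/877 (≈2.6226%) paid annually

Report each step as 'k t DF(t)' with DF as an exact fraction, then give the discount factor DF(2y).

1 1 49/50
2 2 4747/5000
DF(2y) = 4747/5000 ≈ 0.949400

step 1 [1y] zero: DF = P = 49/50 ≈ 0.980000
step 2 [2y] swap r/1=23/877: DF=(1 − 23/877·(0.980000))/(1+23/877) = 4747/5000 ≈ 0.949400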